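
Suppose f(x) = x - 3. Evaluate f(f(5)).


f(5) = 2
f(2) = -1

-1


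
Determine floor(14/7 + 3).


14/7 = 2
2 + 3 = 5
floor(5) = 5

5


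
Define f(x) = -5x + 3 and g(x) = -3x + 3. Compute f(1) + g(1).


f(1) = -2
g(1) = 0
Sum = -2

-2


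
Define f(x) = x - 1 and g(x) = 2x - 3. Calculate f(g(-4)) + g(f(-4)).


-25


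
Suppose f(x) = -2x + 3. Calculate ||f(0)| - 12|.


f(0) = 3
|3| = 3
|3 - 12| = 9

9


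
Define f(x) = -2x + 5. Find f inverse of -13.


Solve -2x + 5 = -13
x = (-13 - 5) / (-2) = 9

9


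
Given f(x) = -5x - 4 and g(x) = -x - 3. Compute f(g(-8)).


-29


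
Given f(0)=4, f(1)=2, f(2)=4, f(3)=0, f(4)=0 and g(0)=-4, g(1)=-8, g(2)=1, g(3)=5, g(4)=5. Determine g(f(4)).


f(4) = 0
g(0) = -4

-4


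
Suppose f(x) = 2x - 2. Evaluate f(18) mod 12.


f(18) = 34
34 mod 12 = 10

10


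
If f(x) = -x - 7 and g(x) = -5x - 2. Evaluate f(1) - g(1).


f(1) = -8
g(1) = -7
Difference = -1

-1


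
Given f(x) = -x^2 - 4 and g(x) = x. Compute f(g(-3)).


g(-3) = -3
f(-3) = (-1)*(-3)^2 - 4 = -13

-13


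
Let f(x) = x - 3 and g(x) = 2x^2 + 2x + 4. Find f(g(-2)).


g(-2) = 8
f(8) = 5

5


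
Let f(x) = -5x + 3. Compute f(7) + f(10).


f(7) = -32
f(10) = -47
Sum = -79

-79


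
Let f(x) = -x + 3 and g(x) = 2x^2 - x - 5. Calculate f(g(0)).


g(0) = -5
f(-5) = 8

8


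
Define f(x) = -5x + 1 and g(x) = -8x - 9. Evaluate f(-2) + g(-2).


f(-2) = 11
g(-2) = 7
Sum = 18

18


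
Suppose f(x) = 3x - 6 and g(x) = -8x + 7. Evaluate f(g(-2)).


g(-2) = 23
f(23) = 63

63


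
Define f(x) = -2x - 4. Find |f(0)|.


f(0) = -4
|-4| = 4

4


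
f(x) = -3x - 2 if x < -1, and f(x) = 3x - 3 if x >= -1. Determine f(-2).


-2 satisfies x < -1
f(-2) = 4

4


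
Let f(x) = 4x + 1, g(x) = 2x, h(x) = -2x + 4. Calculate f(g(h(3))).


h(3) = -2
g(-2) = -4
f(-4) = -15

-15


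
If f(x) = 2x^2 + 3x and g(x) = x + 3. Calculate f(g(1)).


44


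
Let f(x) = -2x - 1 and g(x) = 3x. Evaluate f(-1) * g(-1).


f(-1) = 1
g(-1) = -3
Product = -3

-3


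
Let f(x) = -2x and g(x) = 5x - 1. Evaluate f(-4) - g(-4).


f(-4) = 8
g(-4) = -21
Difference = 29

29


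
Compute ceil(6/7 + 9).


6/7 = 0.8571
0.8571 + 9 = 9.8571
ceil(9.8571) = 10

10


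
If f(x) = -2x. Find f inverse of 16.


Solve -2x = 16
x = (16) / (-2) = -8

-8


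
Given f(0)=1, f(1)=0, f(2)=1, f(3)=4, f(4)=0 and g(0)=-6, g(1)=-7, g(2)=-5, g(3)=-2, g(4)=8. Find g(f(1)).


f(1) = 0
g(0) = -6

-6


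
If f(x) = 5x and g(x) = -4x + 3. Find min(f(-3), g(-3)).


-15


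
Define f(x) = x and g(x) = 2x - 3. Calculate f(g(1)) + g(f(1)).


f(g(1)) = -1
g(f(1)) = -1
Sum = -2

-2


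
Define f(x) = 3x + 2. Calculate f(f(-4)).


-28


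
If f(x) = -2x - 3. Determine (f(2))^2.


f(2) = -7
(-7)^2 = 49

49


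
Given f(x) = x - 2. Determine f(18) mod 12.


f(18) = 16
16 mod 12 = 4

4


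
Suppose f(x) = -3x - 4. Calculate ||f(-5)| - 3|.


f(-5) = 11
|11| = 11
|11 - 3| = 8

8


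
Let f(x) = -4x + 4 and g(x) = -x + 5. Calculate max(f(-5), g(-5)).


f(-5) = 24
g(-5) = 10
max = 24

24


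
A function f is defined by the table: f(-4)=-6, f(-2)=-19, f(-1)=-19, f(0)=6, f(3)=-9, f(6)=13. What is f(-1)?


Reading from the table at x = -1

-19


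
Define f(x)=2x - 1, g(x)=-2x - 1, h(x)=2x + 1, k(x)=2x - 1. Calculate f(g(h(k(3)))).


k(3) = 5
h(5) = 11
g(11) = -23
f(-23) = -47

-47


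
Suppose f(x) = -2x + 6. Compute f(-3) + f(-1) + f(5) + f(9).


f(-3) = 12
f(-1) = 8
f(5) = -4
f(9) = -12
Sum = 4

4


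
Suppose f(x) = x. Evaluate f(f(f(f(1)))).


f(1) = 1
f(1) = 1
f(1) = 1
f(1) = 1

1


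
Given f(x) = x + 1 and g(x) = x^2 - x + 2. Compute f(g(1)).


g(1) = 2
f(2) = 3

3


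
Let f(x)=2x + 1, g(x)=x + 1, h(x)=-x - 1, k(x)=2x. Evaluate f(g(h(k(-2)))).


k(-2) = -4
h(-4) = 3
g(3) = 4
f(4) = 9

9


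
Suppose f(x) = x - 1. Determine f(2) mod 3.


1


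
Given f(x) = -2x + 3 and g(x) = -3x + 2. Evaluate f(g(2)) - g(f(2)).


f(g(2)) = 11
g(f(2)) = 5
Difference = 6

6


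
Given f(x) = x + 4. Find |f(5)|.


f(5) = 9
|9| = 9

9


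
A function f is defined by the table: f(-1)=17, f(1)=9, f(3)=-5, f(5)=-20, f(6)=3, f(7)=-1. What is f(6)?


3


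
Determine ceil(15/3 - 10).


15/3 = 5
5 - 10 = -5
ceil(-5) = -5

-5


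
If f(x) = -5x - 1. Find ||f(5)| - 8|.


f(5) = -26
|-26| = 26
|26 - 8| = 18

18


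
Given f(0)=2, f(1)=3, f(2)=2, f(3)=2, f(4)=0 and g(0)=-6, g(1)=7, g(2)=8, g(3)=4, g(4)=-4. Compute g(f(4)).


f(4) = 0
g(0) = -6

-6


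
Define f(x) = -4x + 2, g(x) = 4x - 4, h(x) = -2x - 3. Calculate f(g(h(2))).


h(2) = -7
g(-7) = -32
f(-32) = 130

130


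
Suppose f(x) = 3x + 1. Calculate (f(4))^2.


f(4) = 13
(13)^2 = 169

169


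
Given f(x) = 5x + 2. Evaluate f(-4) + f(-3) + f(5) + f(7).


f(-4) = -18
f(-3) = -13
f(5) = 27
f(7) = 37
Sum = 33

33


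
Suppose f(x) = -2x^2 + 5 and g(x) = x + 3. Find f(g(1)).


g(1) = 4
f(4) = (-2)*(4)^2 + 5 = -27

-27


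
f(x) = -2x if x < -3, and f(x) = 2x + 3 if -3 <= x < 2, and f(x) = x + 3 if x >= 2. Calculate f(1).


1 satisfies -3 <= x < 2
f(1) = 5

5


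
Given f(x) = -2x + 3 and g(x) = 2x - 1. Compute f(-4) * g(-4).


f(-4) = 11
g(-4) = -9
Product = -99

-99


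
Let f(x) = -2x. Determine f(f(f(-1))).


f(-1) = 2
f(2) = -4
f(-4) = 8

8


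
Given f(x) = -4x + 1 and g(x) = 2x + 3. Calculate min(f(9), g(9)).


f(9) = -35
g(9) = 21
min = -35

-35


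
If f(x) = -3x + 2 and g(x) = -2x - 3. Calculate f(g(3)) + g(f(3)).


40


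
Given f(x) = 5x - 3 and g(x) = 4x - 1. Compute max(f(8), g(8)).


f(8) = 37
g(8) = 31
max = 37

37


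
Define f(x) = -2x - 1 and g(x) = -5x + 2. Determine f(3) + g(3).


f(3) = -7
g(3) = -13
Sum = -20

-20


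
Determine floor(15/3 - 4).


15/3 = 5
5 - 4 = 1
floor(1) = 1

1


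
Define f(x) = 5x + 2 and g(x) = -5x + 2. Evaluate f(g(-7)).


187


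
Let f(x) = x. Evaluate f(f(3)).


f(3) = 3
f(3) = 3

3


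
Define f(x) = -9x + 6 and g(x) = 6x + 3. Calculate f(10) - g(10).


f(10) = -84
g(10) = 63
Difference = -147

-147


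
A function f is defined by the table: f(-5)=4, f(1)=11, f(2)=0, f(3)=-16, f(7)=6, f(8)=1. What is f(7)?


Reading from the table at x = 7

6


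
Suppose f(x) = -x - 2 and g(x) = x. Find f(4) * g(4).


f(4) = -6
g(4) = 4
Product = -24

-24


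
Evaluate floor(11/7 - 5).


11/7 = 1.5714
1.5714 - 5 = -3.4286
floor(-3.4286) = -4

-4


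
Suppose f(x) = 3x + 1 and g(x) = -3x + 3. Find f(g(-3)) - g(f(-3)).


f(g(-3)) = 37
g(f(-3)) = 27
Difference = 10

10


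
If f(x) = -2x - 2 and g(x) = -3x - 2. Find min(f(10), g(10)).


f(10) = -22
g(10) = -32
min = -32

-32


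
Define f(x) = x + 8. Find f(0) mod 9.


f(0) = 8
8 mod 9 = 8

8


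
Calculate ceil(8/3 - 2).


8/3 = 2.6667
2.6667 - 2 = 0.6667
ceil(0.6667) = 1

1


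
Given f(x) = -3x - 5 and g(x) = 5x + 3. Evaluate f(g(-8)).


g(-8) = -37
f(-37) = 106

106


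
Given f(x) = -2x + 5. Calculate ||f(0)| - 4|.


1


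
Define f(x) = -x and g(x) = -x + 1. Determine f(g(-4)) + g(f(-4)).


f(g(-4)) = -5
g(f(-4)) = -3
Sum = -8

-8


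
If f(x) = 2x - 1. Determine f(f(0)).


f(0) = -1
f(-1) = -3

-3


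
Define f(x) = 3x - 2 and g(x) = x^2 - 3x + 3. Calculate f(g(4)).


g(4) = 7
f(7) = 19

19


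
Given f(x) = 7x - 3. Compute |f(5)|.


f(5) = 32
|32| = 32

32


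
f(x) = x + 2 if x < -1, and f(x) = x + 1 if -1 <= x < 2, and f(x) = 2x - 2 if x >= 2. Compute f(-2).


-2 satisfies x < -1
f(-2) = 0

0


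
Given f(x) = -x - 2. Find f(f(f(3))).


-5


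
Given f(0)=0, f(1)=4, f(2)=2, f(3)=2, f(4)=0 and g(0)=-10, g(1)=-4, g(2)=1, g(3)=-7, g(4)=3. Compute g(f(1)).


f(1) = 4
g(4) = 3

3


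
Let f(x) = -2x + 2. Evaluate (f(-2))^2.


f(-2) = 6
(6)^2 = 36

36


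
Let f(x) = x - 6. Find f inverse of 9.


Solve x - 6 = 9
x = (9 + 6) / 1 = 15

15


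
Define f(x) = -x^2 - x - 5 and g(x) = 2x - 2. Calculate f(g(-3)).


g(-3) = -8
f(-8) = (-1)*(-8)^2 - 1*(-8) - 5 = -61

-61


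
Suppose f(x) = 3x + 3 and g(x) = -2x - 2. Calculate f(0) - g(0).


5


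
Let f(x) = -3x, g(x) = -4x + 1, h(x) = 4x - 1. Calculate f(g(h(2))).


81


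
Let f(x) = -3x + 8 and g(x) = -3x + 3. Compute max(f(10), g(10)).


f(10) = -22
g(10) = -27
max = -22

-22


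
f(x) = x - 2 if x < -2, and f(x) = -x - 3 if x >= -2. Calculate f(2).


-5


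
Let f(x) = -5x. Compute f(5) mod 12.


f(5) = -25
-25 mod 12 = 11

11


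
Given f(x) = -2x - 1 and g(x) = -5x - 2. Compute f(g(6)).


63


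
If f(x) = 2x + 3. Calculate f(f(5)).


f(5) = 13
f(13) = 29

29


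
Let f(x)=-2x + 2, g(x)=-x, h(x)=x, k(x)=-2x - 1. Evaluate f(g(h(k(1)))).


k(1) = -3
h(-3) = -3
g(-3) = 3
f(3) = -4

-4


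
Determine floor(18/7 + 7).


9


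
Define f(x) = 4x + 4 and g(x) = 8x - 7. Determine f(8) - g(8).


f(8) = 36
g(8) = 57
Difference = -21

-21


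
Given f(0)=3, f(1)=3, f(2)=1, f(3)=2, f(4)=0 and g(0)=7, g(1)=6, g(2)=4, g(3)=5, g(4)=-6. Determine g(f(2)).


f(2) = 1
g(1) = 6

6


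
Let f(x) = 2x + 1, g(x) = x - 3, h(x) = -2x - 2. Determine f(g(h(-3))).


h(-3) = 4
g(4) = 1
f(1) = 3

3


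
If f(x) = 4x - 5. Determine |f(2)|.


f(2) = 3
|3| = 3

3


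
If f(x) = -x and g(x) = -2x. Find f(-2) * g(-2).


f(-2) = 2
g(-2) = 4
Product = 8

8


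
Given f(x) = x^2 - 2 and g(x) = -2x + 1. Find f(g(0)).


g(0) = 1
f(1) = 1*(1)^2 - 2 = -1

-1


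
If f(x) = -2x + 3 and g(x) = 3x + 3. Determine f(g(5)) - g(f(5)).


f(g(5)) = -33
g(f(5)) = -18
Difference = -15

-15


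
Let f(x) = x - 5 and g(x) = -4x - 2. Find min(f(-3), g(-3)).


f(-3) = -8
g(-3) = 10
min = -8

-8


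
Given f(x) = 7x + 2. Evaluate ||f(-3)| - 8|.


f(-3) = -19
|-19| = 19
|19 - 8| = 11

11


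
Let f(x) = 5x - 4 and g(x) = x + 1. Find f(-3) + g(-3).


-21


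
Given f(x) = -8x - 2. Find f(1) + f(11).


f(1) = -10
f(11) = -90
Sum = -100

-100


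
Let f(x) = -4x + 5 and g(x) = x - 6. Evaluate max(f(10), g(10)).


f(10) = -35
g(10) = 4
max = 4

4


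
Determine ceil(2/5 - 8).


2/5 = 0.4
0.4 - 8 = -7.6
ceil(-7.6) = -7

-7


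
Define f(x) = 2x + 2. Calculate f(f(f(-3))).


-10


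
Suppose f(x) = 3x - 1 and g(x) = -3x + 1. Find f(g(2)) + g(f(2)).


f(g(2)) = -16
g(f(2)) = -14
Sum = -30

-30


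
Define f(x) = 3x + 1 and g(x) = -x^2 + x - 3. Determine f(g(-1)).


g(-1) = -5
f(-5) = -14

-14


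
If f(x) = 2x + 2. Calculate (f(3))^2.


f(3) = 8
(8)^2 = 64

64


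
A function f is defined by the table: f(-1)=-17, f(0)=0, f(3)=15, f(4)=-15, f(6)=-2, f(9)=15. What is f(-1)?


-17


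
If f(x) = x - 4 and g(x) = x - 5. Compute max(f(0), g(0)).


f(0) = -4
g(0) = -5
max = -4

-4


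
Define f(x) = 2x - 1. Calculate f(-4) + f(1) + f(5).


f(-4) = -9
f(1) = 1
f(5) = 9
Sum = 1

1


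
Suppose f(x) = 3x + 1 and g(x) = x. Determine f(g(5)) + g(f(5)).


32


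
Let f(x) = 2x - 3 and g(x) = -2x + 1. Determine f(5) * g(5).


-63


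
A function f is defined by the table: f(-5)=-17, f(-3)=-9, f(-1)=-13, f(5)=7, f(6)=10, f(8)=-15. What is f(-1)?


Reading from the table at x = -1

-13


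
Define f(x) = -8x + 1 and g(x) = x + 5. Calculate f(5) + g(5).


f(5) = -39
g(5) = 10
Sum = -29

-29


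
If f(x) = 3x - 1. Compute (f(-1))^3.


-64


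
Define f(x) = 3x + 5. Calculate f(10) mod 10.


f(10) = 35
35 mod 10 = 5

5


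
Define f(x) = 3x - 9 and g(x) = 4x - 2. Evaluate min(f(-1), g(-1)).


-12


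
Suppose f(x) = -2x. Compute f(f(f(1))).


f(1) = -2
f(-2) = 4
f(4) = -8

-8


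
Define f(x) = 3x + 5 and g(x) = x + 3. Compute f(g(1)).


g(1) = 4
f(4) = 17

17


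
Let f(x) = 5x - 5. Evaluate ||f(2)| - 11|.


f(2) = 5
|5| = 5
|5 - 11| = 6

6


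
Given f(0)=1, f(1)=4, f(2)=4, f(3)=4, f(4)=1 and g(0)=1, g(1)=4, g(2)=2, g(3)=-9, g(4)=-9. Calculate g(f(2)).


f(2) = 4
g(4) = -9

-9


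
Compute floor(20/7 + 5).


20/7 = 2.8571
2.8571 + 5 = 7.8571
floor(7.8571) = 7

7


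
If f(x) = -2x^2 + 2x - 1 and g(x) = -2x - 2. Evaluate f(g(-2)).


g(-2) = 2
f(2) = (-2)*(2)^2 + 2*(2) - 1 = -5

-5


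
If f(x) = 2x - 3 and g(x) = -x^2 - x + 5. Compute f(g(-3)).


g(-3) = -1
f(-1) = -5

-5


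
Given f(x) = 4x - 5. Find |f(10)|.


35


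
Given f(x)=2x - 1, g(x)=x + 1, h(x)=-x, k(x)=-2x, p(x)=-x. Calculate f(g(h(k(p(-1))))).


p(-1) = 1
k(1) = -2
h(-2) = 2
g(2) = 3
f(3) = 5

5


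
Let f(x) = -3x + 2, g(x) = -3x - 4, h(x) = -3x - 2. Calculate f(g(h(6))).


h(6) = -20
g(-20) = 56
f(56) = -166

-166


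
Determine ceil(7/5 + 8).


7/5 = 1.4
1.4 + 8 = 9.4
ceil(9.4) = 10

10


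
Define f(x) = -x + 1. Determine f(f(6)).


f(6) = -5
f(-5) = 6

6


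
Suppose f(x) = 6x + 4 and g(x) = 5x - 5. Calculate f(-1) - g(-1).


f(-1) = -2
g(-1) = -10
Difference = 8

8


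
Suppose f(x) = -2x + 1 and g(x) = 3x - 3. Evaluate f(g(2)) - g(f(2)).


f(g(2)) = -5
g(f(2)) = -12
Difference = 7

7


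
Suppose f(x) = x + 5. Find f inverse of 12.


Solve x + 5 = 12
x = (12 - 5) / 1 = 7

7


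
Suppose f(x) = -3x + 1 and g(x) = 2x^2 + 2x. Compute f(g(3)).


-71


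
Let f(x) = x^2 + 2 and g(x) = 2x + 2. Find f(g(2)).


g(2) = 6
f(6) = 1*(6)^2 + 2 = 38

38


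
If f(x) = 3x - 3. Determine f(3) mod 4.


f(3) = 6
6 mod 4 = 2

2


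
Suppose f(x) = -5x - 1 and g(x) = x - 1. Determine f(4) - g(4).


f(4) = -21
g(4) = 3
Difference = -24

-24


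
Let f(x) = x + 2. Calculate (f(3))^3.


125


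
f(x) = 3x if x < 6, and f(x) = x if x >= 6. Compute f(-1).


-1 satisfies x < 6
f(-1) = -3

-3


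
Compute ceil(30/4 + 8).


30/4 = 7.5
7.5 + 8 = 15.5
ceil(15.5) = 16

16


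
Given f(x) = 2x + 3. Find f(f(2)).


f(2) = 7
f(7) = 17

17


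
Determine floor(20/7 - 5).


20/7 = 2.8571
2.8571 - 5 = -2.1429
floor(-2.1429) = -3

-3


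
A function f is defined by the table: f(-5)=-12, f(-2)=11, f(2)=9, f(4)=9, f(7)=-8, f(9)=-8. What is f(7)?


Reading from the table at x = 7

-8


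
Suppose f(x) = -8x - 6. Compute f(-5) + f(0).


f(-5) = 34
f(0) = -6
Sum = 28

28


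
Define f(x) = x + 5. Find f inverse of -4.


-9


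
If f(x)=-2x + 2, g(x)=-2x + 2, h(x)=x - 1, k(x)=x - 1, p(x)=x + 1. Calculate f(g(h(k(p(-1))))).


p(-1) = 0
k(0) = -1
h(-1) = -2
g(-2) = 6
f(6) = -10

-10


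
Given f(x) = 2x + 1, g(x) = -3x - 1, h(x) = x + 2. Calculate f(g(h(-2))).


-1


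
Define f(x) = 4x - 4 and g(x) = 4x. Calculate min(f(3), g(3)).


8


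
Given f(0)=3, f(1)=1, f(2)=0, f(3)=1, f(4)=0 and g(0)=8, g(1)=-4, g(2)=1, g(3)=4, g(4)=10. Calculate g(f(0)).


4


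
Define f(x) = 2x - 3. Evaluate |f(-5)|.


13


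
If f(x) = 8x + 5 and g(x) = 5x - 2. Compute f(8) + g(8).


107


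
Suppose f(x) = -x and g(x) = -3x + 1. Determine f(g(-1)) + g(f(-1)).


f(g(-1)) = -4
g(f(-1)) = -2
Sum = -6

-6


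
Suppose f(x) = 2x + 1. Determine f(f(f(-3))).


f(-3) = -5
f(-5) = -9
f(-9) = -17

-17


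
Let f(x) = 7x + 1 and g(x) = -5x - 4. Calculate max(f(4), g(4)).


f(4) = 29
g(4) = -24
max = 29

29


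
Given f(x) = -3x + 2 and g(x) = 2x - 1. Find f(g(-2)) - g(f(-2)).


f(g(-2)) = 17
g(f(-2)) = 15
Difference = 2

2


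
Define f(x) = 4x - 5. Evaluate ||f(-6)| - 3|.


f(-6) = -29
|-29| = 29
|29 - 3| = 26

26


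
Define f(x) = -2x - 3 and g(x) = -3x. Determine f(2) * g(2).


f(2) = -7
g(2) = -6
Product = 42

42


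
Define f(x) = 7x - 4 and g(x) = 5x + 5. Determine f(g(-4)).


g(-4) = -15
f(-15) = -109

-109


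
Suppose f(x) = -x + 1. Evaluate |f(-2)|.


f(-2) = 3
|3| = 3

3


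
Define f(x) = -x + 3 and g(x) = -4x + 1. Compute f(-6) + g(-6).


f(-6) = 9
g(-6) = 25
Sum = 34

34


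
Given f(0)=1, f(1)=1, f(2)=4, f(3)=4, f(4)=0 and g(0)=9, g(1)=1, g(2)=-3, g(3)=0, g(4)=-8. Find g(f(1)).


f(1) = 1
g(1) = 1

1


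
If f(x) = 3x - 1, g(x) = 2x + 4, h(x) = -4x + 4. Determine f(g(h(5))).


h(5) = -16
g(-16) = -28
f(-28) = -85

-85


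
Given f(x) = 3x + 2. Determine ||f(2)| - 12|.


f(2) = 8
|8| = 8
|8 - 12| = 4

4


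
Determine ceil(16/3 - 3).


3


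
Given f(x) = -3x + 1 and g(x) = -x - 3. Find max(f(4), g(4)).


f(4) = -11
g(4) = -7
max = -7

-7


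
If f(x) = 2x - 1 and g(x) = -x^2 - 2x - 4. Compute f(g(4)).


g(4) = -28
f(-28) = -57

-57


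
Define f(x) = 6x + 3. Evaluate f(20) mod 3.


f(20) = 123
123 mod 3 = 0

0


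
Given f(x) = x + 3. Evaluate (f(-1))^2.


f(-1) = 2
(2)^2 = 4

4


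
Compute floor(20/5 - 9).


-5


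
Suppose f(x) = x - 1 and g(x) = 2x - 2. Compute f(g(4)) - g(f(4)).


f(g(4)) = 5
g(f(4)) = 4
Difference = 1

1


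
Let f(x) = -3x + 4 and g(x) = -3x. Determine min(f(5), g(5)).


f(5) = -11
g(5) = -15
min = -15

-15


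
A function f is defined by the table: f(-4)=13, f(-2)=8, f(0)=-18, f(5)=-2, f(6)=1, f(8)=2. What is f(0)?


-18


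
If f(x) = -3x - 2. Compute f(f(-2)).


f(-2) = 4
f(4) = -14

-14


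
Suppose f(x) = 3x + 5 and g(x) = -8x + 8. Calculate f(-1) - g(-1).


f(-1) = 2
g(-1) = 16
Difference = -14

-14


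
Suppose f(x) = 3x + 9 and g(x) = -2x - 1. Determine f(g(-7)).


g(-7) = 13
f(13) = 48

48


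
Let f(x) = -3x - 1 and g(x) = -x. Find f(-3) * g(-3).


f(-3) = 8
g(-3) = 3
Product = 24

24


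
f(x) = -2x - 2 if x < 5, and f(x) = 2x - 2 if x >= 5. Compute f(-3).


4


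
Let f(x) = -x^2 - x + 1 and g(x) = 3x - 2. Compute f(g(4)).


g(4) = 10
f(10) = (-1)*(10)^2 - 1*(10) + 1 = -109

-109


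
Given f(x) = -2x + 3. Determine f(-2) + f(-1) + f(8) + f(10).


f(-2) = 7
f(-1) = 5
f(8) = -13
f(10) = -17
Sum = -18

-18


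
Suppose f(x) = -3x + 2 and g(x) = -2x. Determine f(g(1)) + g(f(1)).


f(g(1)) = 8
g(f(1)) = 2
Sum = 10

10


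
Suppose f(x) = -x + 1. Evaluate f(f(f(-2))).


f(-2) = 3
f(3) = -2
f(-2) = 3

3


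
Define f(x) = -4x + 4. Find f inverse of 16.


-3


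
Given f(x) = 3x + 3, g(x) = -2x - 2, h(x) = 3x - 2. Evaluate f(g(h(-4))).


h(-4) = -14
g(-14) = 26
f(26) = 81

81


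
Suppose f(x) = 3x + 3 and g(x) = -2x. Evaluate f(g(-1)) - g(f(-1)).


f(g(-1)) = 9
g(f(-1)) = 0
Difference = 9

9


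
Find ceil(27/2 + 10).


27/2 = 13.5
13.5 + 10 = 23.5
ceil(23.5) = 24

24


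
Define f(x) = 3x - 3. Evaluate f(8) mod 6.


f(8) = 21
21 mod 6 = 3

3


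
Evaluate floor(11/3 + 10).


11/3 = 3.6667
3.6667 + 10 = 13.6667
floor(13.6667) = 13

13


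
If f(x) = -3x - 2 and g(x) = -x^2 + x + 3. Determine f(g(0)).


g(0) = 3
f(3) = -11

-11


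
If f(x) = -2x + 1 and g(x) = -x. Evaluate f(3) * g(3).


f(3) = -5
g(3) = -3
Product = 15

15


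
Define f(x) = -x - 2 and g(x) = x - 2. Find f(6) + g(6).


-4


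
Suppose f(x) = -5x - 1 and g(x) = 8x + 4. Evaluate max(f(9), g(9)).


76


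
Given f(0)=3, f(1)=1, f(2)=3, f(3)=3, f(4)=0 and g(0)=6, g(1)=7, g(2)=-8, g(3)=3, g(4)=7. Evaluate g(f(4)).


f(4) = 0
g(0) = 6

6


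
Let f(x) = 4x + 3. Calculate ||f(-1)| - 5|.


f(-1) = -1
|-1| = 1
|1 - 5| = 4

4


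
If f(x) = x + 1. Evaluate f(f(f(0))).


3


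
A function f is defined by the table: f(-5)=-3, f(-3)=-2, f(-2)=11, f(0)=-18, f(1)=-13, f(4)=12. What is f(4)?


12


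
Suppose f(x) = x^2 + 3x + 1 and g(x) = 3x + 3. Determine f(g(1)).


g(1) = 6
f(6) = 1*(6)^2 + 3*(6) + 1 = 55

55


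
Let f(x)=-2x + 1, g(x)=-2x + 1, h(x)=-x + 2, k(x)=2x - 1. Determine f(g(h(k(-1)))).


19


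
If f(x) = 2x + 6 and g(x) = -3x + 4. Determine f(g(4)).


-10


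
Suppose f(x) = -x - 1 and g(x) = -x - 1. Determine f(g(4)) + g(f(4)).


f(g(4)) = 4
g(f(4)) = 4
Sum = 8

8


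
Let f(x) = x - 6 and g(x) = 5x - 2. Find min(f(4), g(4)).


f(4) = -2
g(4) = 18
min = -2

-2


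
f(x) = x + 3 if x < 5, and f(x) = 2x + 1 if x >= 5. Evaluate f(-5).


-5 satisfies x < 5
f(-5) = -2

-2


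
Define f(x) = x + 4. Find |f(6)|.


f(6) = 10
|10| = 10

10


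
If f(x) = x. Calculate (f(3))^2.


f(3) = 3
(3)^2 = 9

9


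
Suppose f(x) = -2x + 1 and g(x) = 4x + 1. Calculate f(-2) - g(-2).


f(-2) = 5
g(-2) = -7
Difference = 12

12


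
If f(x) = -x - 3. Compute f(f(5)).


f(5) = -8
f(-8) = 5

5


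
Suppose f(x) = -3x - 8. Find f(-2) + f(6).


f(-2) = -2
f(6) = -26
Sum = -28

-28


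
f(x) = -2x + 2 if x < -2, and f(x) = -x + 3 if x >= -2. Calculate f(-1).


-1 satisfies x >= -2
f(-1) = 4

4


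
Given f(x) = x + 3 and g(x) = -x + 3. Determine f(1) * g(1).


f(1) = 4
g(1) = 2
Product = 8

8


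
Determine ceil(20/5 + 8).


20/5 = 4
4 + 8 = 12
ceil(12) = 12

12


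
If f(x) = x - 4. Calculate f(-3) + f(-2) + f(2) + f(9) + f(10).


f(-3) = -7
f(-2) = -6
f(2) = -2
f(9) = 5
f(10) = 6
Sum = -4

-4


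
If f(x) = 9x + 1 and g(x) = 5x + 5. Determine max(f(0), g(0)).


5


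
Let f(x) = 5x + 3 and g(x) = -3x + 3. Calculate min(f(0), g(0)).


f(0) = 3
g(0) = 3
min = 3

3


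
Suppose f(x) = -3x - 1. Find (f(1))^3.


f(1) = -4
(-4)^3 = -64

-64


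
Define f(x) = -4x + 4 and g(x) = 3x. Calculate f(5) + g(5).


f(5) = -16
g(5) = 15
Sum = -1

-1


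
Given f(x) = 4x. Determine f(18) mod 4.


f(18) = 72
72 mod 4 = 0

0


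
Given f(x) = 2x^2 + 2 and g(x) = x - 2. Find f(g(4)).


g(4) = 2
f(2) = 2*(2)^2 + 2 = 10

10


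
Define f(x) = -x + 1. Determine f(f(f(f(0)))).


f(0) = 1
f(1) = 0
f(0) = 1
f(1) = 0

0


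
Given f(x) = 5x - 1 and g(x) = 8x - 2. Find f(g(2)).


g(2) = 14
f(14) = 69

69


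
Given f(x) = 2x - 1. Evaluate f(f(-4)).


f(-4) = -9
f(-9) = -19

-19


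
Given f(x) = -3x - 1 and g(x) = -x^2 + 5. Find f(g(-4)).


g(-4) = -11
f(-11) = 32

32


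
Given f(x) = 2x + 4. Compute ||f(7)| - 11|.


f(7) = 18
|18| = 18
|18 - 11| = 7

7


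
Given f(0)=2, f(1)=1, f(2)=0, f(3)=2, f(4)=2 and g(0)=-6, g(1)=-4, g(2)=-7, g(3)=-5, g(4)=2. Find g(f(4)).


f(4) = 2
g(2) = -7

-7


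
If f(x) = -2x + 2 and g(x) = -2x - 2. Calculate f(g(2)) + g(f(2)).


f(g(2)) = 14
g(f(2)) = 2
Sum = 16

16


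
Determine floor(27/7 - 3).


27/7 = 3.8571
3.8571 - 3 = 0.8571
floor(0.8571) = 0

0


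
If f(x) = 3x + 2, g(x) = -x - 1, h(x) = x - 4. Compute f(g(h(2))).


h(2) = -2
g(-2) = 1
f(1) = 5

5


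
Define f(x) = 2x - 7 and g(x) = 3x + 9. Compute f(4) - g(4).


f(4) = 1
g(4) = 21
Difference = -20

-20


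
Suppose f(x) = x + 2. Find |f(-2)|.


f(-2) = 0
|0| = 0

0


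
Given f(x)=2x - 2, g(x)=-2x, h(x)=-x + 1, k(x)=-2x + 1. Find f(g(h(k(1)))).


-10


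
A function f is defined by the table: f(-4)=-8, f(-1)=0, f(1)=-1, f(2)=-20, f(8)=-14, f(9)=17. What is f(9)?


Reading from the table at x = 9

17


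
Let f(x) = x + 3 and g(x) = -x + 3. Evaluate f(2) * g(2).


f(2) = 5
g(2) = 1
Product = 5

5


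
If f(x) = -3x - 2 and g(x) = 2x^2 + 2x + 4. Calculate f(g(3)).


g(3) = 28
f(28) = -86

-86


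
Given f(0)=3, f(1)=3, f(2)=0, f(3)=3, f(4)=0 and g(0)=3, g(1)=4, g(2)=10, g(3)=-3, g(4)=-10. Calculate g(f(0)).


f(0) = 3
g(3) = -3

-3


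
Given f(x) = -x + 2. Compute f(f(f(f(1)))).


f(1) = 1
f(1) = 1
f(1) = 1
f(1) = 1

1


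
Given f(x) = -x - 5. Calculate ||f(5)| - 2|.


f(5) = -10
|-10| = 10
|10 - 2| = 8

8


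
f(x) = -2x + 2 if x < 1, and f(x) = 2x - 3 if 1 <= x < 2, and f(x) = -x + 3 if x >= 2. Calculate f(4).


4 satisfies x >= 2
f(4) = -1

-1


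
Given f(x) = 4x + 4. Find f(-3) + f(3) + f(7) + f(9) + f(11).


f(-3) = -8
f(3) = 16
f(7) = 32
f(9) = 40
f(11) = 48
Sum = 128

128


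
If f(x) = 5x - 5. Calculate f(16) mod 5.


0


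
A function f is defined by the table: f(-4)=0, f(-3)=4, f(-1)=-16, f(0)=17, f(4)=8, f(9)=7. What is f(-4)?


Reading from the table at x = -4

0


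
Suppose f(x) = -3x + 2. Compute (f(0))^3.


f(0) = 2
(2)^3 = 8

8


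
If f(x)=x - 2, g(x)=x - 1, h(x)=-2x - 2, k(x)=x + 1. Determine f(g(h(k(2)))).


-11


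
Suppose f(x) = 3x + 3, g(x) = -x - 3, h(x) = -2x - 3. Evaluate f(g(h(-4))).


h(-4) = 5
g(5) = -8
f(-8) = -21

-21


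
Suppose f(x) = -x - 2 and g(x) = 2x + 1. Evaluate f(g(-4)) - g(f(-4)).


f(g(-4)) = 5
g(f(-4)) = 5
Difference = 0

0


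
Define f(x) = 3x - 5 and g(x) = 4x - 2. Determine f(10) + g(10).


f(10) = 25
g(10) = 38
Sum = 63

63


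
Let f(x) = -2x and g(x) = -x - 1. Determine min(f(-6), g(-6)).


f(-6) = 12
g(-6) = 5
min = 5

5


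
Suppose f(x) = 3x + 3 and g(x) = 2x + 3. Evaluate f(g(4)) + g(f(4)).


f(g(4)) = 36
g(f(4)) = 33
Sum = 69

69


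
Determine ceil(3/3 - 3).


3/3 = 1
1 - 3 = -2
ceil(-2) = -2

-2


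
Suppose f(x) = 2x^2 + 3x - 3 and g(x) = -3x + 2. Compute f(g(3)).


74


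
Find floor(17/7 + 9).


17/7 = 2.4286
2.4286 + 9 = 11.4286
floor(11.4286) = 11

11


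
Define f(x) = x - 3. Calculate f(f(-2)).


f(-2) = -5
f(-5) = -8

-8


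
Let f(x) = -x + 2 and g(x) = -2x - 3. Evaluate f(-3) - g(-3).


f(-3) = 5
g(-3) = 3
Difference = 2

2


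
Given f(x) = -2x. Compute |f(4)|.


f(4) = -8
|-8| = 8

8


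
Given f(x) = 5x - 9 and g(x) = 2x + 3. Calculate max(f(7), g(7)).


f(7) = 26
g(7) = 17
max = 26

26


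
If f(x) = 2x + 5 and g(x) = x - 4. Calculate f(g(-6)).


g(-6) = -10
f(-10) = -15

-15


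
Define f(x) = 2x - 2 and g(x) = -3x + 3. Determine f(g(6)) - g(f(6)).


f(g(6)) = -32
g(f(6)) = -27
Difference = -5

-5


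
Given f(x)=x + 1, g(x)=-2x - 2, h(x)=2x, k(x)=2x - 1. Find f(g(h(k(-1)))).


k(-1) = -3
h(-3) = -6
g(-6) = 10
f(10) = 11

11


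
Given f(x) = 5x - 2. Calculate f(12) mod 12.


f(12) = 58
58 mod 12 = 10

10


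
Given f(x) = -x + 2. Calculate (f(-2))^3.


f(-2) = 4
(4)^3 = 64

64


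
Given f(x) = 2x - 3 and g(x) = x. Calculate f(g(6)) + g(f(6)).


f(g(6)) = 9
g(f(6)) = 9
Sum = 18

18


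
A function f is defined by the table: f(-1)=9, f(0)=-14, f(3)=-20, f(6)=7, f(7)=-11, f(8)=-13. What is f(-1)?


Reading from the table at x = -1

9


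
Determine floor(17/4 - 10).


17/4 = 4.25
4.25 - 10 = -5.75
floor(-5.75) = -6

-6


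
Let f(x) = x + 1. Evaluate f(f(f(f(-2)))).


f(-2) = -1
f(-1) = 0
f(0) = 1
f(1) = 2

2


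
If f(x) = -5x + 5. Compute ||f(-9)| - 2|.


f(-9) = 50
|50| = 50
|50 - 2| = 48

48


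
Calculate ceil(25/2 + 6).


19


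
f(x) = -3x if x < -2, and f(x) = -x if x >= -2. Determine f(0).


0 satisfies x >= -2
f(0) = 0

0


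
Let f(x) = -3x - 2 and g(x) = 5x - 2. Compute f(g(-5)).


g(-5) = -27
f(-27) = 79

79


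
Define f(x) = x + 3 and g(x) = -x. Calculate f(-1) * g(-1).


f(-1) = 2
g(-1) = 1
Product = 2

2


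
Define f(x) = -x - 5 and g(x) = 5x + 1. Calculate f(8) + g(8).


f(8) = -13
g(8) = 41
Sum = 28

28


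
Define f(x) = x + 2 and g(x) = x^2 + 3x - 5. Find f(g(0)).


g(0) = -5
f(-5) = -3

-3


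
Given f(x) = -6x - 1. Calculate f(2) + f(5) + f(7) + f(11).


f(2) = -13
f(5) = -31
f(7) = -43
f(11) = -67
Sum = -154

-154


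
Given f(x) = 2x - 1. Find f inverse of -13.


-6


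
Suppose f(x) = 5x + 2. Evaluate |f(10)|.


52


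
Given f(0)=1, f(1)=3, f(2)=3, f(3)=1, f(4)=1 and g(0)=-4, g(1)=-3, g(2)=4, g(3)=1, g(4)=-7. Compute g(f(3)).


f(3) = 1
g(1) = -3

-3


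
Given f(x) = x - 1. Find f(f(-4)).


-6


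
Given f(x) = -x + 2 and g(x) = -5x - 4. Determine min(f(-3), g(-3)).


f(-3) = 5
g(-3) = 11
min = 5

5


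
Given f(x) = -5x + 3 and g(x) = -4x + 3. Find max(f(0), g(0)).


f(0) = 3
g(0) = 3
max = 3

3


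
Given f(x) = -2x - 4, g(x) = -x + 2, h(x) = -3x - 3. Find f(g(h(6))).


h(6) = -21
g(-21) = 23
f(23) = -50

-50


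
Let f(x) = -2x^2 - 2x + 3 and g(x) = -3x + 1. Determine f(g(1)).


g(1) = -2
f(-2) = (-2)*(-2)^2 - 2*(-2) + 3 = -1

-1


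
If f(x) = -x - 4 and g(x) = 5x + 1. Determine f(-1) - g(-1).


1


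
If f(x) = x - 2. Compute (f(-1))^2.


f(-1) = -3
(-3)^2 = 9

9


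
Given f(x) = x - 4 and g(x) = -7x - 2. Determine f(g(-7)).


g(-7) = 47
f(47) = 43

43


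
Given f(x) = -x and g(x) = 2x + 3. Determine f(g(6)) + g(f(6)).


-24


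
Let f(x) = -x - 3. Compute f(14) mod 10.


f(14) = -17
-17 mod 10 = 3

3


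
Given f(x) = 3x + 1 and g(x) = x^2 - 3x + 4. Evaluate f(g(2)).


g(2) = 2
f(2) = 7

7


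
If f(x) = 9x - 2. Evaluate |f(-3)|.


29


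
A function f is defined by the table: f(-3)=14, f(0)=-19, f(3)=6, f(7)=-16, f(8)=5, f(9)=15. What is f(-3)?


Reading from the table at x = -3

14


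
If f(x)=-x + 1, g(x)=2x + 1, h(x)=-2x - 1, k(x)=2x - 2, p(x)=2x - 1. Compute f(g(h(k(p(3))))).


p(3) = 5
k(5) = 8
h(8) = -17
g(-17) = -33
f(-33) = 34

34


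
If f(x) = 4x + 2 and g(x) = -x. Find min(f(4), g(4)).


f(4) = 18
g(4) = -4
min = -4

-4


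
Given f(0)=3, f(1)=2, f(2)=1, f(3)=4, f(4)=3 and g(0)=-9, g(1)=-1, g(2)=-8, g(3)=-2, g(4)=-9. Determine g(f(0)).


-2


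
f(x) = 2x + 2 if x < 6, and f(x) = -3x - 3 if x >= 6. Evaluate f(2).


2 satisfies x < 6
f(2) = 6

6


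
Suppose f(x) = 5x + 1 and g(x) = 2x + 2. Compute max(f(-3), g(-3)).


f(-3) = -14
g(-3) = -4
max = -4

-4


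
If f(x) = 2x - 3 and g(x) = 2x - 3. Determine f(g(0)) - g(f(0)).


0


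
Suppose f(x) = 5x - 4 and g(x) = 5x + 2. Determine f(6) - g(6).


f(6) = 26
g(6) = 32
Difference = -6

-6


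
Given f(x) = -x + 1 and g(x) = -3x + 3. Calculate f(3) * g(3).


f(3) = -2
g(3) = -6
Product = 12

12


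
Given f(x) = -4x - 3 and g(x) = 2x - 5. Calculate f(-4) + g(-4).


f(-4) = 13
g(-4) = -13
Sum = 0

0


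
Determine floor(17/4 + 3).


17/4 = 4.25
4.25 + 3 = 7.25
floor(7.25) = 7

7


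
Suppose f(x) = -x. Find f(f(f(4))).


f(4) = -4
f(-4) = 4
f(4) = -4

-4


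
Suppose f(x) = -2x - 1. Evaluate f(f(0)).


f(0) = -1
f(-1) = 1

1


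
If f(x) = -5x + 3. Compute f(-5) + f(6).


f(-5) = 28
f(6) = -27
Sum = 1

1


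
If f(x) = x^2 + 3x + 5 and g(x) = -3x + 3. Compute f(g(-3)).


g(-3) = 12
f(12) = 1*(12)^2 + 3*(12) + 5 = 185

185


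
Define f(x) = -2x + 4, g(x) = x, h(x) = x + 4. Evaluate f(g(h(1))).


h(1) = 5
g(5) = 5
f(5) = -6

-6


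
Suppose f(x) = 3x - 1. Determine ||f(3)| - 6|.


f(3) = 8
|8| = 8
|8 - 6| = 2

2


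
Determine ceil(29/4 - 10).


29/4 = 7.25
7.25 - 10 = -2.75
ceil(-2.75) = -2

-2


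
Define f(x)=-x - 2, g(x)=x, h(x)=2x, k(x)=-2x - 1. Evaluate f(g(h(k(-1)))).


k(-1) = 1
h(1) = 2
g(2) = 2
f(2) = -4

-4


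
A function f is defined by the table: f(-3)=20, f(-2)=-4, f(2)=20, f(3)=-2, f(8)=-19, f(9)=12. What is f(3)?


Reading from the table at x = 3

-2


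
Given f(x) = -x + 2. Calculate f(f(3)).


f(3) = -1
f(-1) = 3

3


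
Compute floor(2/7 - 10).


-10


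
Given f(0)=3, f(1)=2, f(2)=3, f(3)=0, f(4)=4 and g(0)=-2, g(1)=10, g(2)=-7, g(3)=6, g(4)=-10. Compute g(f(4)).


f(4) = 4
g(4) = -10

-10


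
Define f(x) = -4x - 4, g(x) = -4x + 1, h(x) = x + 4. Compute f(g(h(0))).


h(0) = 4
g(4) = -15
f(-15) = 56

56


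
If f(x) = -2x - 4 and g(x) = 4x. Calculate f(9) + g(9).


f(9) = -22
g(9) = 36
Sum = 14

14


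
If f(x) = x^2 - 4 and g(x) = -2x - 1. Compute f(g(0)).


g(0) = -1
f(-1) = 1*(-1)^2 - 4 = -3

-3


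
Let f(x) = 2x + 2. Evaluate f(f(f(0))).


f(0) = 2
f(2) = 6
f(6) = 14

14


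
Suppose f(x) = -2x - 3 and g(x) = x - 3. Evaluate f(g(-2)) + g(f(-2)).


f(g(-2)) = 7
g(f(-2)) = -2
Sum = 5

5


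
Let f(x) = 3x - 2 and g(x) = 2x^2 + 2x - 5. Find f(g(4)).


103


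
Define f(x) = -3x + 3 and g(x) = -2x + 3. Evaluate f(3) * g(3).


f(3) = -6
g(3) = -3
Product = 18

18


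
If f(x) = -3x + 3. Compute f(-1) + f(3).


f(-1) = 6
f(3) = -6
Sum = 0

0


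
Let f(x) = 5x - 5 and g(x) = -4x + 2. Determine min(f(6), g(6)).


f(6) = 25
g(6) = -22
min = -22

-22


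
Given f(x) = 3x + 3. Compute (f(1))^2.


f(1) = 6
(6)^2 = 36

36


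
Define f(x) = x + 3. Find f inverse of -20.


Solve x + 3 = -20
x = (-20 - 3) / 1 = -23

-23


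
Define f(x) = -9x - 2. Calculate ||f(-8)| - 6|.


f(-8) = 70
|70| = 70
|70 - 6| = 64

64


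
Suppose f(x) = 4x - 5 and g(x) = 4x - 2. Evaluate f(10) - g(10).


f(10) = 35
g(10) = 38
Difference = -3

-3


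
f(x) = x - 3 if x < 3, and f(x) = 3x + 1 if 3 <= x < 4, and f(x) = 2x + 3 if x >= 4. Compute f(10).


10 satisfies x >= 4
f(10) = 23

23


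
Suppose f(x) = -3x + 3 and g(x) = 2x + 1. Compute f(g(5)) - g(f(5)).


f(g(5)) = -30
g(f(5)) = -23
Difference = -7

-7


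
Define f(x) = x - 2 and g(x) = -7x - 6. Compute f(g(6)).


g(6) = -48
f(-48) = -50

-50


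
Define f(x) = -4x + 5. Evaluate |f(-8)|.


f(-8) = 37
|37| = 37

37


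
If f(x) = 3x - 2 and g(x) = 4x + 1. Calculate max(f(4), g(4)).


f(4) = 10
g(4) = 17
max = 17

17


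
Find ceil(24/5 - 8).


24/5 = 4.8
4.8 - 8 = -3.2
ceil(-3.2) = -3

-3


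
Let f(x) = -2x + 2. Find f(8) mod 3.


f(8) = -14
-14 mod 3 = 1

1


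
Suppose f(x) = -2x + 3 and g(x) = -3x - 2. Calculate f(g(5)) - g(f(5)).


f(g(5)) = 37
g(f(5)) = 19
Difference = 18

18


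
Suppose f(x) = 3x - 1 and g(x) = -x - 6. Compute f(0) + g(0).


f(0) = -1
g(0) = -6
Sum = -7

-7


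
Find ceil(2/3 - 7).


2/3 = 0.6667
0.6667 - 7 = -6.3333
ceil(-6.3333) = -6

-6


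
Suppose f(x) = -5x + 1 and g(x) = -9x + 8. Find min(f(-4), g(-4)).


f(-4) = 21
g(-4) = 44
min = 21

21


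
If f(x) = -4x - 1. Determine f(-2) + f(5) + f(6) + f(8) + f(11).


f(-2) = 7
f(5) = -21
f(6) = -25
f(8) = -33
f(11) = -45
Sum = -117

-117


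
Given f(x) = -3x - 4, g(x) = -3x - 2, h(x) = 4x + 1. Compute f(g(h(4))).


h(4) = 17
g(17) = -53
f(-53) = 155

155


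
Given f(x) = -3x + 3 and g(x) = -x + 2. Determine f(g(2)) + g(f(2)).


f(g(2)) = 3
g(f(2)) = 5
Sum = 8

8


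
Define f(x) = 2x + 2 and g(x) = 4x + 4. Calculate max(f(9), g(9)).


f(9) = 20
g(9) = 40
max = 40

40


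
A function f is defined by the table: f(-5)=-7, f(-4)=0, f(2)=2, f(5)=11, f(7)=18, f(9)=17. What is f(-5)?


-7


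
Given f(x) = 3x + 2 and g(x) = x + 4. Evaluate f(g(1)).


g(1) = 5
f(5) = 17

17


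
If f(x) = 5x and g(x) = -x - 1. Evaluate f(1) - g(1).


f(1) = 5
g(1) = -2
Difference = 7

7


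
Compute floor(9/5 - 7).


9/5 = 1.8
1.8 - 7 = -5.2
floor(-5.2) = -6

-6


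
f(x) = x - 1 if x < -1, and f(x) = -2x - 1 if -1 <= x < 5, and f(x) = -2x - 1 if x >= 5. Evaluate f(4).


4 satisfies -1 <= x < 5
f(4) = -9

-9


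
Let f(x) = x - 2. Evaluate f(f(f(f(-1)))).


f(-1) = -3
f(-3) = -5
f(-5) = -7
f(-7) = -9

-9


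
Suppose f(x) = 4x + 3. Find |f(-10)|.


f(-10) = -37
|-37| = 37

37


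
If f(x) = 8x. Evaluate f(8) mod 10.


f(8) = 64
64 mod 10 = 4

4


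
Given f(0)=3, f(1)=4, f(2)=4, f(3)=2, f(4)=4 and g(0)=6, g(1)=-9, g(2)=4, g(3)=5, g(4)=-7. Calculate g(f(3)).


4


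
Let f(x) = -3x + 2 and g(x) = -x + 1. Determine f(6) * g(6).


f(6) = -16
g(6) = -5
Product = 80

80


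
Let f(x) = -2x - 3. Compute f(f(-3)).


-9


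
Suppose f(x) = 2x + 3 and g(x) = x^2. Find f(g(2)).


g(2) = 4
f(4) = 11

11


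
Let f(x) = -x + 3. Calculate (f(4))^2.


f(4) = -1
(-1)^2 = 1

1


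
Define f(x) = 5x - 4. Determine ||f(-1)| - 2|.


f(-1) = -9
|-9| = 9
|9 - 2| = 7

7


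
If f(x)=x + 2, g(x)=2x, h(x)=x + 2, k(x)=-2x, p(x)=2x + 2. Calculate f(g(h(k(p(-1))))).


6


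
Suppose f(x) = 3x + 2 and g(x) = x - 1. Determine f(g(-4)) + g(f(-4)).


f(g(-4)) = -13
g(f(-4)) = -11
Sum = -24

-24


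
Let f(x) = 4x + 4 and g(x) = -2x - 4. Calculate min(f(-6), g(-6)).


-20


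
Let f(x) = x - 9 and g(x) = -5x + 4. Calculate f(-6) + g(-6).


f(-6) = -15
g(-6) = 34
Sum = 19

19


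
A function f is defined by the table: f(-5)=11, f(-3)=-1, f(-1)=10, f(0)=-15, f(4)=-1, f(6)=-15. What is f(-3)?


Reading from the table at x = -3

-1


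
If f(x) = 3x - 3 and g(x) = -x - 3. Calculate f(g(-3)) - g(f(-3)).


f(g(-3)) = -3
g(f(-3)) = 9
Difference = -12

-12


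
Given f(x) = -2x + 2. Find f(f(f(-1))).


f(-1) = 4
f(4) = -6
f(-6) = 14

14


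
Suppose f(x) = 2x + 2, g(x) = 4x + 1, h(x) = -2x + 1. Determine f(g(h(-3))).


60


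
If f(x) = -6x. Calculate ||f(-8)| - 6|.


f(-8) = 48
|48| = 48
|48 - 6| = 42

42


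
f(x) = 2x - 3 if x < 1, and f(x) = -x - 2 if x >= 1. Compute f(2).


2 satisfies x >= 1
f(2) = -4

-4


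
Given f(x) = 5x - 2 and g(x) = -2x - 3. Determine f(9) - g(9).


f(9) = 43
g(9) = -21
Difference = 64

64


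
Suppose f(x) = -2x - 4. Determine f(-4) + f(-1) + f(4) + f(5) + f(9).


f(-4) = 4
f(-1) = -2
f(4) = -12
f(5) = -14
f(9) = -22
Sum = -46

-46


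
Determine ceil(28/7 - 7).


28/7 = 4
4 - 7 = -3
ceil(-3) = -3

-3


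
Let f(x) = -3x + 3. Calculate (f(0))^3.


f(0) = 3
(3)^3 = 27

27


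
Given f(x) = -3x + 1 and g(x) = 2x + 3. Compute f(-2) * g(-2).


f(-2) = 7
g(-2) = -1
Product = -7

-7


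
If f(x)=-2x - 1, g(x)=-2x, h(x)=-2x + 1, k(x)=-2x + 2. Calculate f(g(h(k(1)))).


3


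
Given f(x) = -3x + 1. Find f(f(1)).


f(1) = -2
f(-2) = 7

7


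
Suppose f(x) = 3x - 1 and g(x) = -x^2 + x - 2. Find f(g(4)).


g(4) = -14
f(-14) = -43

-43


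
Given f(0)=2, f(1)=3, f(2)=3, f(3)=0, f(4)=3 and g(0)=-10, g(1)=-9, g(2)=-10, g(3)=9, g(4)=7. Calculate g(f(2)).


9


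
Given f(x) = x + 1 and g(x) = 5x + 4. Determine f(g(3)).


g(3) = 19
f(19) = 20

20


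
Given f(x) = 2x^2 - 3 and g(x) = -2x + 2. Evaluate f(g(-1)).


g(-1) = 4
f(4) = 2*(4)^2 - 3 = 29

29


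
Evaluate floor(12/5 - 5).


12/5 = 2.4
2.4 - 5 = -2.6
floor(-2.6) = -3

-3


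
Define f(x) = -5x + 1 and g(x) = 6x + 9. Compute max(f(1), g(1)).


15


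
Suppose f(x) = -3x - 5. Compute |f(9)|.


f(9) = -32
|-32| = 32

32


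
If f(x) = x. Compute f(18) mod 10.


f(18) = 18
18 mod 10 = 8

8


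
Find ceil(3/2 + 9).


3/2 = 1.5
1.5 + 9 = 10.5
ceil(10.5) = 11

11


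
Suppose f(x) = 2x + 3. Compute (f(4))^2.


f(4) = 11
(11)^2 = 121

121


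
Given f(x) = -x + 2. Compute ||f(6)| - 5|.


f(6) = -4
|-4| = 4
|4 - 5| = 1

1


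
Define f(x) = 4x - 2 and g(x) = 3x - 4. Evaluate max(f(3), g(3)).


f(3) = 10
g(3) = 5
max = 10

10


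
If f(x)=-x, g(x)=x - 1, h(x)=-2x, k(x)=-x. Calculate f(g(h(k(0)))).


k(0) = 0
h(0) = 0
g(0) = -1
f(-1) = 1

1


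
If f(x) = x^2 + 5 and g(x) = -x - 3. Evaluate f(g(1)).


21


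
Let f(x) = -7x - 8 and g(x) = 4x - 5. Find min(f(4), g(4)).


-36
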